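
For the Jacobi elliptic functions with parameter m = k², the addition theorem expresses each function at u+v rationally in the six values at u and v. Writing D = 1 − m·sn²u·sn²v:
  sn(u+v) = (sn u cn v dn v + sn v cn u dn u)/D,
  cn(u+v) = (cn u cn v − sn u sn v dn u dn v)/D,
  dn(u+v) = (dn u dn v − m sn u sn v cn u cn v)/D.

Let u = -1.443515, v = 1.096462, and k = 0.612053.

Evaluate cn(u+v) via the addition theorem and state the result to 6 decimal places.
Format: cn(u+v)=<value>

cn(u+v)=0.941241

sn u = -0.9683958715987448, cn u = 0.2494181947463084, dn u = 0.8054162476415244
sn v = 0.8583567724716229, cn v = 0.5130532634650116, dn v = 0.850880156644991
m = k² = 0.374608874809
D = 1 − m·sn²u·sn²v = 0.7411670293519143
cn(u+v) = (cn u·cn v − sn u·sn v·dn u·dn v)/D = 0.69761671764927/0.7411670293519143 = 0.9412408944570493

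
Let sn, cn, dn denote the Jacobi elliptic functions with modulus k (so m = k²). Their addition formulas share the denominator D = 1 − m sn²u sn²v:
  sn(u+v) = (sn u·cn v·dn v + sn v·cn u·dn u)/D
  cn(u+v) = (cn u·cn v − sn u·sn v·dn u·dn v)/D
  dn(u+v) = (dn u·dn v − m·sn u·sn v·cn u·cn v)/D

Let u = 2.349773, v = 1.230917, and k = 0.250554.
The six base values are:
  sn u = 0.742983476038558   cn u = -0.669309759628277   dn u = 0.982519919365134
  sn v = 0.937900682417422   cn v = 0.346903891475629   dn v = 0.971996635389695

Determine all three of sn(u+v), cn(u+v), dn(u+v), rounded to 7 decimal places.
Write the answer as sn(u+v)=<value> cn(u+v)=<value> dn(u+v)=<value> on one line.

m = k² = 0.062777306916
D = 1 − m·sn²u·sn²v = 0.9695158075314991
sn(u+v) = (sn u·cn v·dn v + sn v·cn u·dn u)/D = -0.3662468643257625/0.9695158075314991 = -0.3777626537707208
cn(u+v) = (cn u·cn v − sn u·sn v·dn u·dn v)/D = -0.8976770774755259/0.9695158075314991 = -0.9259024664704714
dn(u+v) = (dn u·dn v − m·sn u·sn v·cn u·cn v)/D = 0.9651632795278101/0.9695158075314991 = 0.9955106167739843

sn(u+v)=-0.3777627 cn(u+v)=-0.9259025 dn(u+v)=0.9955106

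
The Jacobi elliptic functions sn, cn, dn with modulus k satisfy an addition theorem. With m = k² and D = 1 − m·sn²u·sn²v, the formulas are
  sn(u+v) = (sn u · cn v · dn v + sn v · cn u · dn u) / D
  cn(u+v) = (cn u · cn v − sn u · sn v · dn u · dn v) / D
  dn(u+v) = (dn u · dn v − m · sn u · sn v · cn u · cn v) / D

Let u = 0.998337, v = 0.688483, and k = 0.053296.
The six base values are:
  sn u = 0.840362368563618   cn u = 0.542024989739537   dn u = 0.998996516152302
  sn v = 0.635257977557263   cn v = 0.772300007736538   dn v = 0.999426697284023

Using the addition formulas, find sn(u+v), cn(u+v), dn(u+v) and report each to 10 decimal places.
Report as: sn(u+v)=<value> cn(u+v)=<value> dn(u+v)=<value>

sn(u+v)=0.9934241446 cn(u+v)=-0.1144922221 dn(u+v)=0.9985974016

m = k² = 0.002840463616
D = 1 − m·sn²u·sn²v = 0.9991904891410515
sn(u+v) = (sn u·cn v·dn v + sn v·cn u·dn u)/D = 0.9926199569693661/0.9991904891410515 = 0.993424144601963
cn(u+v) = (cn u·cn v − sn u·sn v·dn u·dn v)/D = -0.1143995394049623/0.9991904891410515 = -0.114492222102019
dn(u+v) = (dn u·dn v − m·sn u·sn v·cn u·cn v)/D = 0.9977890261750773/0.9991904891410515 = 0.9985974016154028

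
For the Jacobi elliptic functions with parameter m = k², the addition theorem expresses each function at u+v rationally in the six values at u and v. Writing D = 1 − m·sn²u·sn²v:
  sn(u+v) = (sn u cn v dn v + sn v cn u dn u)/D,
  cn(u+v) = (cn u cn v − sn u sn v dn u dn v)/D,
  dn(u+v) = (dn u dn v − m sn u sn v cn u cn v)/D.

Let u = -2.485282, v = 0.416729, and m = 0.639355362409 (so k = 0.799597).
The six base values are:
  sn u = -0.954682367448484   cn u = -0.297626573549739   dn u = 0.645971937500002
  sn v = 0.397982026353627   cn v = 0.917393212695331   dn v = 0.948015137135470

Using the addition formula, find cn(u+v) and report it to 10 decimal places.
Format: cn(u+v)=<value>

cn(u+v)=-0.0444691235

m = k² = 0.639355362409
D = 1 − m·sn²u·sn²v = 0.9077031173780892
cn(u+v) = (cn u·cn v − sn u·sn v·dn u·dn v)/D = -0.040364762032442/0.9077031173780892 = -0.04446912350487026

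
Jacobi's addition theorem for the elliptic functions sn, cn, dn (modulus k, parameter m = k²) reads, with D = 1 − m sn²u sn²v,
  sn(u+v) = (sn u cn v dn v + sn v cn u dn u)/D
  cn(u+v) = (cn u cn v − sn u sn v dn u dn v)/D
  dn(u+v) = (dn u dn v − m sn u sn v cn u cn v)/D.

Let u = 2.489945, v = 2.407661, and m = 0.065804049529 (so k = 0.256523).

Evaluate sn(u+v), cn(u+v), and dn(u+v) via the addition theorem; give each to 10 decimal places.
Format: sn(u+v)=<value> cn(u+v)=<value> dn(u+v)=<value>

sn u = 0.6456356471634556, cn u = -0.7636456057045217, dn u = 0.9861895788253227
sn v = 0.7053327253222104, cn v = -0.7088763972580433, dn v = 0.9834952280047857
m = k² = 0.065804049529
D = 1 − m·sn²u·sn²v = 0.9863536756079843
sn(u+v) = (sn u·cn v·dn v + sn v·cn u·dn u)/D = -0.9813076442901071/0.9863536756079843 = -0.9948841562183394
cn(u+v) = (cn u·cn v − sn u·sn v·dn u·dn v)/D = 0.09964376871225512/0.9863536756079843 = 0.1010223525053882
dn(u+v) = (dn u·dn v − m·sn u·sn v·cn u·cn v)/D = 0.9536910385704035/0.9863536756079843 = 0.9668854713625437

sn(u+v)=-0.9948841562 cn(u+v)=0.1010223525 dn(u+v)=0.9668854714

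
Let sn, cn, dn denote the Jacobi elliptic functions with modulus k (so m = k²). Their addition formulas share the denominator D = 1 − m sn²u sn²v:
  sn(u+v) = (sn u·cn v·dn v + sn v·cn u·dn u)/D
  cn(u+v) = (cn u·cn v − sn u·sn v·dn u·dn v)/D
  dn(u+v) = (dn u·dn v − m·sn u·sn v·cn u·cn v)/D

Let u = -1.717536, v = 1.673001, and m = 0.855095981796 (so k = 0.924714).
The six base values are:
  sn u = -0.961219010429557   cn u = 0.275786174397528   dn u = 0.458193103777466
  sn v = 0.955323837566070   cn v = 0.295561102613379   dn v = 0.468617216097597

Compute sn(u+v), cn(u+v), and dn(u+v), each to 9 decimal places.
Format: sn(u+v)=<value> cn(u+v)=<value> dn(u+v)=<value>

sn(u+v)=-0.044507710 cn(u+v)=0.999009041 dn(u+v)=0.999152696

m = k² = 0.855095981796
D = 1 − m·sn²u·sn²v = 0.2789576099814352
sn(u+v) = (sn u·cn v·dn v + sn v·cn u·dn u)/D = -0.01241576444296417/0.2789576099814352 = -0.04450771012768014
cn(u+v) = (cn u·cn v − sn u·sn v·dn u·dn v)/D = 0.2786811743908285/0.2789576099814352 = 0.9990090408695961
dn(u+v) = (dn u·dn v − m·sn u·sn v·cn u·cn v)/D = 0.2787212480043702/0.2789576099814352 = 0.9991526957193218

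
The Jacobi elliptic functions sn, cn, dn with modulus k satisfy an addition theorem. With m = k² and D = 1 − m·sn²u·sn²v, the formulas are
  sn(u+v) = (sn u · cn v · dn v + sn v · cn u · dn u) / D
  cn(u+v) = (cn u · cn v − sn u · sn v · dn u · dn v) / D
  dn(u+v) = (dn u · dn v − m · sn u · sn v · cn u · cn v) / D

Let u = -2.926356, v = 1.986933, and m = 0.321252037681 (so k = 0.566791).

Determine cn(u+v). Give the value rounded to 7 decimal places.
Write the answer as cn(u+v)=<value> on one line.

sn u = -0.4963018948722308, cn u = -0.8681500038278138, dn u = 0.9596200398859273
sn v = 0.9769109586970793, cn v = -0.2136468552952592, dn v = 0.832713338887516
m = k² = 0.321252037681
D = 1 − m·sn²u·sn²v = 0.9244824797780564
cn(u+v) = (cn u·cn v − sn u·sn v·dn u·dn v)/D = 0.572909747145744/0.9244824797780564 = 0.6197086041947321

cn(u+v)=0.6197086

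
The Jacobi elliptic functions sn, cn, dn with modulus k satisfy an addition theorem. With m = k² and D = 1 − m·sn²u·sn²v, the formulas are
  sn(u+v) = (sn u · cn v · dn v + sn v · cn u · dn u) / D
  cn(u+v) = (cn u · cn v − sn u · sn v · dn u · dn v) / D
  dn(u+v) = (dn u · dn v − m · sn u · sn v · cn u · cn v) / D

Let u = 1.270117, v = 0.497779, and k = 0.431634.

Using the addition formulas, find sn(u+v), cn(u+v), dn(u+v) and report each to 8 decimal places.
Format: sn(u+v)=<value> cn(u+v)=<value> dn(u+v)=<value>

sn u = 0.9404923283498974, cn u = 0.3398149206774015, dn u = 0.9138959695897383
sn v = 0.4742757281660559, cn v = 0.8803763591058982, dn v = 0.9788219300657991
m = k² = 0.186307909956
D = 1 − m·sn²u·sn²v = 0.9629316199111215
sn(u+v) = (sn u·cn v·dn v + sn v·cn u·dn u)/D = 0.9577409701783358/0.9629316199111215 = 0.994609534441018
cn(u+v) = (cn u·cn v − sn u·sn v·dn u·dn v)/D = -0.09984757716898594/0.9629316199111215 = -0.1036912435985868
dn(u+v) = (dn u·dn v − m·sn u·sn v·cn u·cn v)/D = 0.8696798630984772/0.9629316199111215 = 0.9031584851048391

sn(u+v)=0.99460953 cn(u+v)=-0.10369124 dn(u+v)=0.90315849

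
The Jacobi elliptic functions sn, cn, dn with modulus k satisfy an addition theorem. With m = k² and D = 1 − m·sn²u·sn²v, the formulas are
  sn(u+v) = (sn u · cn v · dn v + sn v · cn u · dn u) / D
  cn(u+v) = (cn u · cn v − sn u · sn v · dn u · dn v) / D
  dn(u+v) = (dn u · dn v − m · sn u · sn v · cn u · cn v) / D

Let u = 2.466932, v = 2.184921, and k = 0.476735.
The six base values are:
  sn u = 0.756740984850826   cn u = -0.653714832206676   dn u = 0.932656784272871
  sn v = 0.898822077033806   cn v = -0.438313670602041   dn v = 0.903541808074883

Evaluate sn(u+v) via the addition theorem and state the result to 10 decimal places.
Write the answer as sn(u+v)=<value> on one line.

sn(u+v)=-0.9473061643

m = k² = 0.227276260225
D = 1 − m·sn²u·sn²v = 0.8948532028052503
sn(u+v) = (sn u·cn v·dn v + sn v·cn u·dn u)/D = -0.8476999551283221/0.8948532028052503 = -0.9473061642634694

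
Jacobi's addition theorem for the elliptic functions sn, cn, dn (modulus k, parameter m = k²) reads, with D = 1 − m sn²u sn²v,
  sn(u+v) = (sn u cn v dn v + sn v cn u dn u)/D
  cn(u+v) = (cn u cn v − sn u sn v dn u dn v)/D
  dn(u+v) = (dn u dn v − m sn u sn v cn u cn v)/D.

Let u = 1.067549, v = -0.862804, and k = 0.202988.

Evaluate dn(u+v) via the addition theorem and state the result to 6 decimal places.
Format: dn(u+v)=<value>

dn(u+v)=0.999148

sn u = 0.8727984468041993, cn u = 0.4880808040234499, dn u = 0.9841806935568647
sn v = -0.7571947445695607, cn v = 0.653189190660897, dn v = 0.9881173337454929
m = k² = 0.041204128144
D = 1 − m·sn²u·sn²v = 0.9820036744597942
dn(u+v) = (dn u·dn v − m·sn u·sn v·cn u·cn v)/D = 0.9811674674969257/0.9820036744597942 = 0.9991484686008649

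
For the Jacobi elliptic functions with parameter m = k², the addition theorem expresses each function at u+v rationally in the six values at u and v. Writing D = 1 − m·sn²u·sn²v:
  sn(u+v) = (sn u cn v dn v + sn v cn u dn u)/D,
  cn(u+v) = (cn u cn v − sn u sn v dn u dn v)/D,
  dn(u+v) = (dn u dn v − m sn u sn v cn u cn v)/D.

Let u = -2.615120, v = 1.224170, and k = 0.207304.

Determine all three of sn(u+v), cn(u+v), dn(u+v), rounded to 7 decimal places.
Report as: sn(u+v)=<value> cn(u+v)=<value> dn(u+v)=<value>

sn u = -0.5310837117597242, cn u = -0.847319356030248, dn u = 0.9939209826311325
sn v = 0.9371775101678107, cn v = 0.3488528549914178, dn v = 0.9809459874881933
m = k² = 0.042974948416
D = 1 − m·sn²u·sn²v = 0.9893540347543285
sn(u+v) = (sn u·cn v·dn v + sn v·cn u·dn u)/D = -0.9710012966120593/0.9893540347543285 = -0.9814497768265266
cn(u+v) = (cn u·cn v − sn u·sn v·dn u·dn v)/D = 0.1896783805876902/0.9893540347543285 = 0.1917194188577704
dn(u+v) = (dn u·dn v − m·sn u·sn v·cn u·cn v)/D = 0.968660288508464/0.9893540347543285 = 0.9790835782551763

sn(u+v)=-0.9814498 cn(u+v)=0.1917194 dn(u+v)=0.9790836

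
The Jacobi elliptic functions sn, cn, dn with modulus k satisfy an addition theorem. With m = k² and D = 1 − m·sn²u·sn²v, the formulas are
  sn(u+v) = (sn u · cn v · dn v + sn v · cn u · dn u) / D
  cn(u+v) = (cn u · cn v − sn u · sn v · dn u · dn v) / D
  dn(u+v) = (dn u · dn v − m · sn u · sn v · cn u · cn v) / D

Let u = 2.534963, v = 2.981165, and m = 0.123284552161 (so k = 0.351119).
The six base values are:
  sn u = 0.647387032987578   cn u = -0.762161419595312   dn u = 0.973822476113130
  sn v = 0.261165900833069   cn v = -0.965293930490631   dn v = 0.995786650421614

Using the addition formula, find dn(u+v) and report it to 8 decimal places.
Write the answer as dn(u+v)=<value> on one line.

dn(u+v)=0.95775941

m = k² = 0.123284552161
D = 1 − m·sn²u·sn²v = 0.9964757265372345
dn(u+v) = (dn u·dn v − m·sn u·sn v·cn u·cn v)/D = 0.954384001853289/0.9964757265372345 = 0.9577594079183295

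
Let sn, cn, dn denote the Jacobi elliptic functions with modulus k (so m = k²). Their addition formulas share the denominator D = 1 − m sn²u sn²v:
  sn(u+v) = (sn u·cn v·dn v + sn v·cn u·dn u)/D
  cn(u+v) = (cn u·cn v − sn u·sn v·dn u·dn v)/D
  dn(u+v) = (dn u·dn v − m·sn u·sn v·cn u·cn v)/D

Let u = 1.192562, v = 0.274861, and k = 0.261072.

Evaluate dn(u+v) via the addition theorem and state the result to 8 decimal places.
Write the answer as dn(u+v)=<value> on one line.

dn(u+v)=0.96588278

sn u = 0.9238765271999537, cn u = 0.3826906877478902, dn u = 0.9704758542046232
sn v = 0.2711895747345325, cn v = 0.9625259552631832, dn v = 0.9974905309529703
m = k² = 0.068158589184
D = 1 − m·sn²u·sn²v = 0.9957214714051529
dn(u+v) = (dn u·dn v − m·sn u·sn v·cn u·cn v)/D = 0.9617502257677872/0.9957214714051529 = 0.9658827828735823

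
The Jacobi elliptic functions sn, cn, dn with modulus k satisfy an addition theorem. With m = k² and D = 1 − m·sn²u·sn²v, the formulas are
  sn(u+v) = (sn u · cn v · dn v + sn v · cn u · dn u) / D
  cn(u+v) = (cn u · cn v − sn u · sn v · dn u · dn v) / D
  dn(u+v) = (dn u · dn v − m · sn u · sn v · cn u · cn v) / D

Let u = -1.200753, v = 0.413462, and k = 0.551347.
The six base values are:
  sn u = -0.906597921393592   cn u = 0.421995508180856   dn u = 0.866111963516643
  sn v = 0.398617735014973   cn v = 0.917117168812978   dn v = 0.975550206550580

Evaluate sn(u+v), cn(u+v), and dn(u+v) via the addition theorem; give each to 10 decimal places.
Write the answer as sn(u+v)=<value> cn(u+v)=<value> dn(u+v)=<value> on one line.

m = k² = 0.303983514409
D = 1 − m·sn²u·sn²v = 0.960299799156727
sn(u+v) = (sn u·cn v·dn v + sn v·cn u·dn u)/D = -0.6654346469319683/0.960299799156727 = -0.6929446903105779
cn(u+v) = (cn u·cn v − sn u·sn v·dn u·dn v)/D = 0.6923672688125695/0.960299799156727 = 0.7209907462446223
dn(u+v) = (dn u·dn v − m·sn u·sn v·cn u·cn v)/D = 0.8874518636272336/0.960299799156727 = 0.9241404240702084

sn(u+v)=-0.6929446903 cn(u+v)=0.7209907462 dn(u+v)=0.9241404241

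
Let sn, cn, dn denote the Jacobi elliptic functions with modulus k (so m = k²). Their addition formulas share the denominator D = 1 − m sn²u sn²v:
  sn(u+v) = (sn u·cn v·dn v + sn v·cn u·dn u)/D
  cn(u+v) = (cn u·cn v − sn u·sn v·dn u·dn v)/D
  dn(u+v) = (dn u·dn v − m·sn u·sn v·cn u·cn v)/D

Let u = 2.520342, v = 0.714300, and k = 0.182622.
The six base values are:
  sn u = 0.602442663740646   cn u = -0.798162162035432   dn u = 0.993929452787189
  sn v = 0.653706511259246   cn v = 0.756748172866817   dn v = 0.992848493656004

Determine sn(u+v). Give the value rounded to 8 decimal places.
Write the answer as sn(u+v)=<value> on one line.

m = k² = 0.033350794884
D = 1 − m·sn²u·sn²v = 0.9948274672251811
sn(u+v) = (sn u·cn v·dn v + sn v·cn u·dn u)/D = -0.06595937856572872/0.9948274672251811 = -0.06630232953831249

sn(u+v)=-0.06630233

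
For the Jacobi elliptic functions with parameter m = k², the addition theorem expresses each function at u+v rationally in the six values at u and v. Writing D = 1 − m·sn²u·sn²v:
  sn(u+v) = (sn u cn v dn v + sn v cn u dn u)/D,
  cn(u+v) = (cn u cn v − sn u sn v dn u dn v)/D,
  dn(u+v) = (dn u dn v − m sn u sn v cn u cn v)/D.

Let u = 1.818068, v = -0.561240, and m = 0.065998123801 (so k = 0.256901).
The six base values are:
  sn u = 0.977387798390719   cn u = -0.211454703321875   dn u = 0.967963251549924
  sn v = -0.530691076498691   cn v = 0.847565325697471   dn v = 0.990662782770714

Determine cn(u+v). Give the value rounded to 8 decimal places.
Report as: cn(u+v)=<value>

m = k² = 0.065998123801
D = 1 − m·sn²u·sn²v = 0.9822438426153027
cn(u+v) = (cn u·cn v − sn u·sn v·dn u·dn v)/D = 0.3181641636190856/0.9822438426153027 = 0.3239156610765287

cn(u+v)=0.32391566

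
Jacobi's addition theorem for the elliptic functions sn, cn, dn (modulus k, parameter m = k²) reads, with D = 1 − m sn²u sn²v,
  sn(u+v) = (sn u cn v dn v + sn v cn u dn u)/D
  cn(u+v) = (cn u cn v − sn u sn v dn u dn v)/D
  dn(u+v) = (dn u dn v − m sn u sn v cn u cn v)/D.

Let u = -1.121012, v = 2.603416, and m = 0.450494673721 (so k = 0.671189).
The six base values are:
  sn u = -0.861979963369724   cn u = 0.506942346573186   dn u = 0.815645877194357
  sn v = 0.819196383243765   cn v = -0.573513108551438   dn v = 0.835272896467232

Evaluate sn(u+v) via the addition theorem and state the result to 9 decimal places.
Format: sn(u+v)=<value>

sn(u+v)=0.969401388

m = k² = 0.450494673721
D = 1 − m·sn²u·sn²v = 0.7753739838901517
sn(u+v) = (sn u·cn v·dn v + sn v·cn u·dn u)/D = 0.7516486159993445/0.7753739838901517 = 0.9694013877383738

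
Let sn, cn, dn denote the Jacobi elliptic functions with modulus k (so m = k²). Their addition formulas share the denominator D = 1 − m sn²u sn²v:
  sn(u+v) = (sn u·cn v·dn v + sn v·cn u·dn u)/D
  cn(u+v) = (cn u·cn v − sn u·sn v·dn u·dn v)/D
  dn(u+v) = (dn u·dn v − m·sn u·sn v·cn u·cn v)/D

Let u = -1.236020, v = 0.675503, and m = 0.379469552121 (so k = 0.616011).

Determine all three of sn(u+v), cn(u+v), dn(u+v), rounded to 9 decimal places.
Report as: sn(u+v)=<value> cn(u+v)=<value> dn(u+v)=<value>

sn(u+v)=-0.522776871 cn(u+v)=0.852469555 dn(u+v)=0.946727321

sn u = -0.9120062318748905, cn u = 0.4101763438100295, dn u = 0.8272690997603977
sn v = 0.6113860576097141, cn v = 0.7913324766243651, dn v = 0.9263676221187946
m = k² = 0.379469552121
D = 1 − m·sn²u·sn²v = 0.8820212996186126
sn(u+v) = (sn u·cn v·dn v + sn v·cn u·dn u)/D = -0.461100335351486/0.8820212996186126 = -0.5227768712057934
cn(u+v) = (cn u·cn v − sn u·sn v·dn u·dn v)/D = 0.7518963051642517/0.8820212996186126 = 0.8524695554283926
dn(u+v) = (dn u·dn v − m·sn u·sn v·cn u·cn v)/D = 0.8350336616280623/0.8820212996186126 = 0.9467273205183731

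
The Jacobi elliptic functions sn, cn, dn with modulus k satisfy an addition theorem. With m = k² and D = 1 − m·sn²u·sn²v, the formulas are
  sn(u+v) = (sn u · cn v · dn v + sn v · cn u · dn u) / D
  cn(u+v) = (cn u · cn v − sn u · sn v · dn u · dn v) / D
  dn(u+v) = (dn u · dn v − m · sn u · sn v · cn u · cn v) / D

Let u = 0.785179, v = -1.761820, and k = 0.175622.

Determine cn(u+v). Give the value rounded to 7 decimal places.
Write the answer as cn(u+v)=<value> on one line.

sn u = 0.7053956202923519, cn u = 0.7088138111467412, dn u = 0.9922968330500107
sn v = -0.9845610048285437, cn v = -0.1750417886420508, dn v = 0.9849375278754661
m = k² = 0.030843086884
D = 1 − m·sn²u·sn²v = 0.9851232310989279
cn(u+v) = (cn u·cn v − sn u·sn v·dn u·dn v)/D = 0.5547027153030069/0.9851232310989279 = 0.5630795191828164

cn(u+v)=0.5630795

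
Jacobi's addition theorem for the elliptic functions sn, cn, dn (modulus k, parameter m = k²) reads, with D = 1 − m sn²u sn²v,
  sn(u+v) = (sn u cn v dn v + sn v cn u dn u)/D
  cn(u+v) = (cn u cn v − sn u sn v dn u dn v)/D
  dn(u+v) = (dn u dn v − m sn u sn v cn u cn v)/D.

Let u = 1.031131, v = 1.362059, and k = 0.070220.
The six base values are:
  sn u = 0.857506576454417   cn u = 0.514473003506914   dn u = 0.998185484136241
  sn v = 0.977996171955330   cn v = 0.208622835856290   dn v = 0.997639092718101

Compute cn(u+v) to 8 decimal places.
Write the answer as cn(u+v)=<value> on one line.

cn(u+v)=-0.73034203

m = k² = 0.0049308484
D = 1 − m·sn²u·sn²v = 0.9965320655581601
cn(u+v) = (cn u·cn v − sn u·sn v·dn u·dn v)/D = -0.7278092557419115/0.9965320655581601 = -0.7303420340360685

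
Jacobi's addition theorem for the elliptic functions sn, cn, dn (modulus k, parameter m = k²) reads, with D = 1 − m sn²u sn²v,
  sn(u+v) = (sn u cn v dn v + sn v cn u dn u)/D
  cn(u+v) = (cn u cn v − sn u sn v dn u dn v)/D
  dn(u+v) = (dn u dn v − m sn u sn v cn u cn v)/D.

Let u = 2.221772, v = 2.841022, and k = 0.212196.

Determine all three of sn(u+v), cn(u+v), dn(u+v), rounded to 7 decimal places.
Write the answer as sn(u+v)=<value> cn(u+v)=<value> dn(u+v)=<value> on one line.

sn u = 0.8137957179631207, cn u = -0.5811510383926788, dn u = 0.9849772425764466
sn v = 0.3302602102504251, cn v = -0.9438899265938508, dn v = 0.997541381716215
m = k² = 0.045027142416
D = 1 − m·sn²u·sn²v = 0.996747497097909
sn(u+v) = (sn u·cn v·dn v + sn v·cn u·dn u)/D = -0.955292763533614/0.996747497097909 = -0.9584099948231693
cn(u+v) = (cn u·cn v − sn u·sn v·dn u·dn v)/D = 0.2844667096713724/0.996747497097909 = 0.2853949575992059
dn(u+v) = (dn u·dn v − m·sn u·sn v·cn u·cn v)/D = 0.9759172666504728/0.996747497097909 = 0.9791017980902037

sn(u+v)=-0.9584100 cn(u+v)=0.2853950 dn(u+v)=0.9791018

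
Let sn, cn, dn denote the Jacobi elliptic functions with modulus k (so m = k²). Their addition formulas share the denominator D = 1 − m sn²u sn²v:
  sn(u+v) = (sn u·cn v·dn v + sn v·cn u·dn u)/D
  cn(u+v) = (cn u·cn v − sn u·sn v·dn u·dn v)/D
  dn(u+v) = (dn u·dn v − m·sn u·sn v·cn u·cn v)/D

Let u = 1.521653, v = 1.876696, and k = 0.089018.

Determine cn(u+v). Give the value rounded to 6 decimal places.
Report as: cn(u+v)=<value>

cn(u+v)=-0.968792

sn u = 0.9986450914889942, cn u = 0.05203826712082573, dn u = 0.9960407894623043
sn v = 0.9548601333420382, cn v = -0.297055762027982, dn v = 0.9963809734787487
m = k² = 0.007924204324
D = 1 − m·sn²u·sn²v = 0.9927946093549618
cn(u+v) = (cn u·cn v − sn u·sn v·dn u·dn v)/D = -0.9618119633605508/0.9927946093549618 = -0.9687924917173543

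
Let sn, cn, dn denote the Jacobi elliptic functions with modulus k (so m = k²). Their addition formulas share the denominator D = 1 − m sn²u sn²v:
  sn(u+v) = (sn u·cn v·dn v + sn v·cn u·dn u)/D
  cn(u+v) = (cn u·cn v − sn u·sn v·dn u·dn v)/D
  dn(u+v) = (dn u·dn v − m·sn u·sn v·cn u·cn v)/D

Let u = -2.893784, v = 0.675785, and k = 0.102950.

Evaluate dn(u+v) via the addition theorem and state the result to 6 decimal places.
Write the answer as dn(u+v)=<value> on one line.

dn(u+v)=0.996585

sn u = -0.2533614779121773, cn u = -0.9673716770249981, dn u = 0.9996597659609882
sn v = 0.6251218180265984, cn v = 0.7805272017214521, dn v = 0.9979269851985053
m = k² = 0.0105987025
D = 1 − m·sn²u·sn²v = 0.9997341337663927
dn(u+v) = (dn u·dn v − m·sn u·sn v·cn u·cn v)/D = 0.9963199816113774/0.9997341337663927 = 0.9965849398958172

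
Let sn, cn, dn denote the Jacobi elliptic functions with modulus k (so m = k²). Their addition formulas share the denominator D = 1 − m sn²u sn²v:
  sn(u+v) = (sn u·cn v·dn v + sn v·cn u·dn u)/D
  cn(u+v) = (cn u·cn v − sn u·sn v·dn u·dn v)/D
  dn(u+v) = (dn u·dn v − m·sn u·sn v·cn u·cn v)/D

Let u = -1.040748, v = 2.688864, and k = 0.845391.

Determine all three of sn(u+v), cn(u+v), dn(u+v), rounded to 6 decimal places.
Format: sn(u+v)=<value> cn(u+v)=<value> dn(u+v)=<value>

sn(u+v)=0.969933 cn(u+v)=0.243372 dn(u+v)=0.572403

sn u = -0.8038658017947915, cn u = 0.5948107032534106, dn u = 0.7336005597500765
sn v = 0.9464101930884562, cn v = -0.3229670980429292, dn v = 0.5998844365523532
m = k² = 0.714685942881
D = 1 − m·sn²u·sn²v = 0.5863422506096653
sn(u+v) = (sn u·cn v·dn v + sn v·cn u·dn u)/D = 0.5687126872212835/0.5863422506096653 = 0.9699329813431473
cn(u+v) = (cn u·cn v − sn u·sn v·dn u·dn v)/D = 0.1426993841737031/0.5863422506096653 = 0.243372167066807
dn(u+v) = (dn u·dn v − m·sn u·sn v·cn u·cn v)/D = 0.3356239195952775/0.5863422506096653 = 0.5724027549546419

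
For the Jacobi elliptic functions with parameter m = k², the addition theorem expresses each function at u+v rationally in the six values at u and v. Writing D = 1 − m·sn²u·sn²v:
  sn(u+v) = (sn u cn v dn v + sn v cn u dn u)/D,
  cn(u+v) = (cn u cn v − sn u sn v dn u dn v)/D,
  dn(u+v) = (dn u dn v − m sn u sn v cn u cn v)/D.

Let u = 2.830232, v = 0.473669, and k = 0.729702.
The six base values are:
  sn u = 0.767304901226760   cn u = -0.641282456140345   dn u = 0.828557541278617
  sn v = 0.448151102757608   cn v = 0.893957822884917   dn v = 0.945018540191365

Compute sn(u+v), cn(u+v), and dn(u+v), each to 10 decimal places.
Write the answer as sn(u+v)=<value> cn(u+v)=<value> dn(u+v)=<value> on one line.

sn(u+v)=0.4376597611 cn(u+v)=-0.8991406639 dn(u+v)=0.9476330630

m = k² = 0.532465008804
D = 1 − m·sn²u·sn²v = 0.9370383709027464
sn(u+v) = (sn u·cn v·dn v + sn v·cn u·dn u)/D = 0.4101039895442749/0.9370383709027464 = 0.4376597610930053
cn(u+v) = (cn u·cn v − sn u·sn v·dn u·dn v)/D = -0.8425293029348844/0.9370383709027464 = -0.8991406639230669
dn(u+v) = (dn u·dn v − m·sn u·sn v·cn u·cn v)/D = 0.8879685415347655/0.9370383709027464 = 0.9476330629654932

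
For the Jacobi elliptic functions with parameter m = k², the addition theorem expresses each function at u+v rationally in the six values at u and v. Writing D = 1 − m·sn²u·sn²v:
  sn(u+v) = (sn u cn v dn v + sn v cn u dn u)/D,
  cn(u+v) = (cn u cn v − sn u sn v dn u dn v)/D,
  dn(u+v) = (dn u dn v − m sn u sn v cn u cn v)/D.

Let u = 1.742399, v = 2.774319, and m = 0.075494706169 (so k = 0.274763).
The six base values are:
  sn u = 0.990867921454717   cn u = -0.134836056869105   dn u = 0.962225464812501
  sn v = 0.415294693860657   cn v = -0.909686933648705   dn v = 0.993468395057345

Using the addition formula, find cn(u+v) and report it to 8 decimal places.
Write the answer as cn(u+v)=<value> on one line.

m = k² = 0.075494706169
D = 1 − m·sn²u·sn²v = 0.9872161754655391
cn(u+v) = (cn u·cn v − sn u·sn v·dn u·dn v)/D = -0.270713046532619/0.9872161754655391 = -0.2742186091156372

cn(u+v)=-0.27421861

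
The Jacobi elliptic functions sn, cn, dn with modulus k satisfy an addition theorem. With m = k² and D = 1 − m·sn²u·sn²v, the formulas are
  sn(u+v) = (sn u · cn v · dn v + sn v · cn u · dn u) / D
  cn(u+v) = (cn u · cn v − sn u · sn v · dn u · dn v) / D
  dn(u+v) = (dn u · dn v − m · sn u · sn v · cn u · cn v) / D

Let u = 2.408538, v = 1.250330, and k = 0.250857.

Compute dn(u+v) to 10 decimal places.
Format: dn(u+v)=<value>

sn u = 0.7031661358626175, cn u = -0.7110255870051618, dn u = 0.9843196151569631
sn v = 0.9442660356717397, cn v = 0.329183313484716, dn v = 0.9715399536164702
m = k² = 0.062929234449
D = 1 − m·sn²u·sn²v = 0.9722567662886956
dn(u+v) = (dn u·dn v − m·sn u·sn v·cn u·cn v)/D = 0.9660855844555456/0.9722567662886956 = 0.9936527242112116

dn(u+v)=0.9936527242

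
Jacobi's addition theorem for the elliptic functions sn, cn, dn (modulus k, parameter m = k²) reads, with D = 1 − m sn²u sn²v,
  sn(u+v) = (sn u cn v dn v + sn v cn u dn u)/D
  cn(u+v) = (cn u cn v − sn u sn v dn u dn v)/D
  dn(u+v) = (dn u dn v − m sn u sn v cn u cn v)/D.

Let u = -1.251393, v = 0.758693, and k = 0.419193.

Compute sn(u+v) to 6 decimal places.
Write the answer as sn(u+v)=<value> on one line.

sn(u+v)=-0.470069

sn u = -0.9354323561227012, cn u = 0.3535057384523368, dn u = 0.9199112210157332
sn v = 0.6796819078918895, cn v = 0.7335069897993072, dn v = 0.9585519242016871
m = k² = 0.175722771249
D = 1 − m·sn²u·sn²v = 0.928966332339168
sn(u+v) = (sn u·cn v·dn v + sn v·cn u·dn u)/D = -0.436678325841722/0.928966332339168 = -0.4700690548624636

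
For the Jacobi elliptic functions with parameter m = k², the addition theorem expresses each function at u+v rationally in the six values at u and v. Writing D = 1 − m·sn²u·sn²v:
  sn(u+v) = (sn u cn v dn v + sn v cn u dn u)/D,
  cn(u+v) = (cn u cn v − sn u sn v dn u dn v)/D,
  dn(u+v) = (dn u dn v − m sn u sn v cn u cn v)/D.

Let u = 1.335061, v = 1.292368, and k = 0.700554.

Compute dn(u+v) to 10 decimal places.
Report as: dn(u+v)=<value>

sn u = 0.9314254201925587, cn u = 0.3639322555354435, dn u = 0.7577768377481035
sn v = 0.9191051277315789, cn v = 0.3940123908933804, dn v = 0.7651241558028925
m = k² = 0.490775906916
D = 1 − m·sn²u·sn²v = 0.6403253868360934
dn(u+v) = (dn u·dn v − m·sn u·sn v·cn u·cn v)/D = 0.519547540684533/0.6403253868360934 = 0.8113805127291066

dn(u+v)=0.8113805127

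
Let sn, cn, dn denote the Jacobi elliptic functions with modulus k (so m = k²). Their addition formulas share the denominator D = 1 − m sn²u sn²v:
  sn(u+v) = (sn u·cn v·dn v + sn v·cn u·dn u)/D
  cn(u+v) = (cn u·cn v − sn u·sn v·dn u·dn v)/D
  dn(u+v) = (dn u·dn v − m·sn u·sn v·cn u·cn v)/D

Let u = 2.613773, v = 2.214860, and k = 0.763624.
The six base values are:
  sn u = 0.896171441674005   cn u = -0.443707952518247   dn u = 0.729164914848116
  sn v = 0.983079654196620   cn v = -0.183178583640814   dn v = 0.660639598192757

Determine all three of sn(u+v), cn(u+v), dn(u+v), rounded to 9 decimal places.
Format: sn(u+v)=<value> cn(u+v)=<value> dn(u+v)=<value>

sn(u+v)=-0.779166151 cn(u+v)=-0.626817445 dn(u+v)=0.803733123

m = k² = 0.583121613376
D = 1 − m·sn²u·sn²v = 0.5473956171844128
sn(u+v) = (sn u·cn v·dn v + sn v·cn u·dn u)/D = -0.4265121360427443/0.5473956171844128 = -0.779166150866451
cn(u+v) = (cn u·cn v − sn u·sn v·dn u·dn v)/D = -0.3431171221623308/0.5473956171844128 = -0.6268174449901334
dn(u+v) = (dn u·dn v − m·sn u·sn v·cn u·cn v)/D = 0.4399599886685467/0.5473956171844128 = 0.8037331225476875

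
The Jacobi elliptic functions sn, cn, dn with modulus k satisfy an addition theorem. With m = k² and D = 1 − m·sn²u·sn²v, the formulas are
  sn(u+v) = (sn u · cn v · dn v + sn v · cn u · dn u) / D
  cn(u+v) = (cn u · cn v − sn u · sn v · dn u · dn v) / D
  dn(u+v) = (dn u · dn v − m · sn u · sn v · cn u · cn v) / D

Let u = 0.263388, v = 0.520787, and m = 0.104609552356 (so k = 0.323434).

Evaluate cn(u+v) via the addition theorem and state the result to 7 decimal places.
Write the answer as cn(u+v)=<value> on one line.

sn u = 0.2600499439240566, cn u = 0.9655951670680084, dn u = 0.996456560619577
sn v = 0.4955406079471089, cn v = 0.8685847718417643, dn v = 0.9870724525754472
m = k² = 0.104609552356
D = 1 − m·sn²u·sn²v = 0.9982628257980764
cn(u+v) = (cn u·cn v − sn u·sn v·dn u·dn v)/D = 0.7119525862873372/0.9982628257980764 = 0.7131915242042154

cn(u+v)=0.7131915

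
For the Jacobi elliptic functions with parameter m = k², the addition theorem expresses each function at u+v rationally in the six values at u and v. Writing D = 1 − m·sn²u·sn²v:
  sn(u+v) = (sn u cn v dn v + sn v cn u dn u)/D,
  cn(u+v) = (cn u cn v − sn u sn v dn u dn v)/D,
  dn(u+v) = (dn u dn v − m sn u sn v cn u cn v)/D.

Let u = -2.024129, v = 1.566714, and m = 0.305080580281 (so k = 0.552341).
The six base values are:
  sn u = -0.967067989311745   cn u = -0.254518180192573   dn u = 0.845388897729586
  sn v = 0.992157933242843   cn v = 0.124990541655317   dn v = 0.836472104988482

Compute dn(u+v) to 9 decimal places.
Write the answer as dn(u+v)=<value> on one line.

m = k² = 0.305080580281
D = 1 − m·sn²u·sn²v = 0.7191398014530703
dn(u+v) = (dn u·dn v − m·sn u·sn v·cn u·cn v)/D = 0.6978321156041445/0.7191398014530703 = 0.9703705930253448

dn(u+v)=0.970370593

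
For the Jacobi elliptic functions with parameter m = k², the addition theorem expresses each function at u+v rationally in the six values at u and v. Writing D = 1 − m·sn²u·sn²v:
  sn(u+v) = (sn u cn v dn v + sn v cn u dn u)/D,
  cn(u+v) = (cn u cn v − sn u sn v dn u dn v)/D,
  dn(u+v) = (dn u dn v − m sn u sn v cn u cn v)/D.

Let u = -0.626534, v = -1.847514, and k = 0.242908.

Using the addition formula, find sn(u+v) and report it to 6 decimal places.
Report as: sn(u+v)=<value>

sn(u+v)=-0.653533

sn u = -0.5845295338207292, cn u = 0.8113724324201069, dn u = 0.9898685368411371
sn v = -0.9700579514098436, cn v = -0.2428735697982335, dn v = 0.9718416659402192
m = k² = 0.059004296464
D = 1 − m·sn²u·sn²v = 0.9810289261605592
sn(u+v) = (sn u·cn v·dn v + sn v·cn u·dn u)/D = -0.6411347983618311/0.9810289261605592 = -0.653533021570559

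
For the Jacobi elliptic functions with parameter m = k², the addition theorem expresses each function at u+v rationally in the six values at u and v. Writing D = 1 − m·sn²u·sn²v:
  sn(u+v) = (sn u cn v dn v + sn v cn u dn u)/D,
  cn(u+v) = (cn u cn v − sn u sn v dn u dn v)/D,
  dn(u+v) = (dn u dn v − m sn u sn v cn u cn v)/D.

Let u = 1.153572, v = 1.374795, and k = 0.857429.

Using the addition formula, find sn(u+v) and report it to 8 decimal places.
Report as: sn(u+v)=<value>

sn(u+v)=0.97833156

sn u = 0.847066701851798, cn u = 0.5314865968337462, dn u = 0.6873783210565437
sn v = 0.9147342912383144, cn v = 0.4040559075582717, dn v = 0.6203568285254839
m = k² = 0.735184490041
D = 1 − m·sn²u·sn²v = 0.5586110298410099
sn(u+v) = (sn u·cn v·dn v + sn v·cn u·dn u)/D = 0.5465067996354761/0.5586110298410099 = 0.9783315588863705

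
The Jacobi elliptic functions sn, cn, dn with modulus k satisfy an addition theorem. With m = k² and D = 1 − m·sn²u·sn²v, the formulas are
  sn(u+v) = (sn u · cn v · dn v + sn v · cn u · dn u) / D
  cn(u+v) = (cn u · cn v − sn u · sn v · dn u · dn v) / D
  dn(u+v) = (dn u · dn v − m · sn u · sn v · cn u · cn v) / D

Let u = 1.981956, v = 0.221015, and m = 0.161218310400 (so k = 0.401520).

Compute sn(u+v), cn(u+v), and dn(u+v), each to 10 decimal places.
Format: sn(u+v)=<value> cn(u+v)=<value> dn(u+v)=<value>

sn(u+v)=0.8682049386 cn(u+v)=-0.4962057885 dn(u+v)=0.9372709810

sn u = 0.9512266322502008, cn u = -0.3084929401103715, dn u = 0.9241885612204883
sn v = 0.2189398646034643, cn v = 0.9757383541131386, dn v = 0.9961285330768987
m = k² = 0.1612183104
D = 1 − m·sn²u·sn²v = 0.9930075067174442
sn(u+v) = (sn u·cn v·dn v + sn v·cn u·dn u)/D = 0.8621340214289182/0.9930075067174442 = 0.8682049386301714
cn(u+v) = (cn u·cn v − sn u·sn v·dn u·dn v)/D = -0.4927360728544203/0.9930075067174442 = -0.4962057884972527
dn(u+v) = (dn u·dn v − m·sn u·sn v·cn u·cn v)/D = 0.9307171199152934/0.9930075067174442 = 0.9372709809535456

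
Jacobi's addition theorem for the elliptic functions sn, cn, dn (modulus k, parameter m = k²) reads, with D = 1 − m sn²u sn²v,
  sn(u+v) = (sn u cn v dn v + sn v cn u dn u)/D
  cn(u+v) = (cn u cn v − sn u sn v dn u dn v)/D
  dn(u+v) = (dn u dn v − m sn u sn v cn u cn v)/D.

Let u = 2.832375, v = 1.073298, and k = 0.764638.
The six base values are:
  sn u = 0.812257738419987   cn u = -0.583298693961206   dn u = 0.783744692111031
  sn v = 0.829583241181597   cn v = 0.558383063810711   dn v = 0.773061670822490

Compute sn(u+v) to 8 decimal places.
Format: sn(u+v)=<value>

m = k² = 0.584671271044
D = 1 − m·sn²u·sn²v = 0.7345275794015169
sn(u+v) = (sn u·cn v·dn v + sn v·cn u·dn u)/D = -0.02862713110397157/0.7345275794015169 = -0.03897352789298472

sn(u+v)=-0.03897353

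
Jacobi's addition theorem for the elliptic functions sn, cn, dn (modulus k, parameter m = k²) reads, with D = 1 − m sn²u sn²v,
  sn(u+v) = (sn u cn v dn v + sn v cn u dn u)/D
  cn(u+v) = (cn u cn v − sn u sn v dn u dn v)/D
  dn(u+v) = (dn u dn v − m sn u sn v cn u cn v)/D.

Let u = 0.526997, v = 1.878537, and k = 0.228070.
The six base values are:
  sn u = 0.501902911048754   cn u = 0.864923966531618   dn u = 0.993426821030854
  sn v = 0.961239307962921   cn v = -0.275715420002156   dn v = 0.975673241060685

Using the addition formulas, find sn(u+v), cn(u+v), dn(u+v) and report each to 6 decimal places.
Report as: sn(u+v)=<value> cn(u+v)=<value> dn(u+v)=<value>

m = k² = 0.0520159249
D = 1 − m·sn²u·sn²v = 0.9878929371048486
sn(u+v) = (sn u·cn v·dn v + sn v·cn u·dn u)/D = 0.6909180038491935/0.9878929371048486 = 0.6993855081847437
cn(u+v) = (cn u·cn v − sn u·sn v·dn u·dn v)/D = -0.706091188968316/0.9878929371048486 = -0.7147446473679728
dn(u+v) = (dn u·dn v − m·sn u·sn v·cn u·cn v)/D = 0.975244448008147/0.9878929371048486 = 0.9871964981005233

sn(u+v)=0.699386 cn(u+v)=-0.714745 dn(u+v)=0.987196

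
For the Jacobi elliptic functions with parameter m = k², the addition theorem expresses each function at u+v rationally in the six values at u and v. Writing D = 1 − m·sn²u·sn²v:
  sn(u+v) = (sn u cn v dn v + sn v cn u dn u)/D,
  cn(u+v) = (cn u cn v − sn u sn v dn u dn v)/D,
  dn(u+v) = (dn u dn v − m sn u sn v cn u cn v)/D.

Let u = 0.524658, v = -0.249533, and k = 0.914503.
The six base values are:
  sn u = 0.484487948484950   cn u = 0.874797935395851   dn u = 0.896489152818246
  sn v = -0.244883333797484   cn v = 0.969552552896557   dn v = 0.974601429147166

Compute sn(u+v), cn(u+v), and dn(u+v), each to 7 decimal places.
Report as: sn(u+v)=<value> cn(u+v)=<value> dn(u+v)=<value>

sn(u+v)=0.2689227 cn(u+v)=0.9631618 dn(u+v)=0.9692874

m = k² = 0.836315737009
D = 1 − m·sn²u·sn²v = 0.9882278798988924
sn(u+v) = (sn u·cn v·dn v + sn v·cn u·dn u)/D = 0.2657569052357718/0.9882278798988924 = 0.2689226955051723
cn(u+v) = (cn u·cn v − sn u·sn v·dn u·dn v)/D = 0.9518233081454587/0.9882278798988924 = 0.9631617641093486
dn(u+v) = (dn u·dn v − m·sn u·sn v·cn u·cn v)/D = 0.9578768681909142/0.9882278798988924 = 0.9692874363035745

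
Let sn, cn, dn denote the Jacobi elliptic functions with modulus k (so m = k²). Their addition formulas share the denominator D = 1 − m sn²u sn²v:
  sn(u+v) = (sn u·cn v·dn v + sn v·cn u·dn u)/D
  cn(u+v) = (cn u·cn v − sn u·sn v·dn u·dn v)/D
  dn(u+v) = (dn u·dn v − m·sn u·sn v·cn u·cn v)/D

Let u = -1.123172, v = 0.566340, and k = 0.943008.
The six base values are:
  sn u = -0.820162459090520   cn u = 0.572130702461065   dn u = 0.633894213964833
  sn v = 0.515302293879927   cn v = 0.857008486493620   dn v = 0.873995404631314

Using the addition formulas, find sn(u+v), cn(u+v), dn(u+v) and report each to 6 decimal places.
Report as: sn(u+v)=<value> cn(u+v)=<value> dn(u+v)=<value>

m = k² = 0.889264088064
D = 1 − m·sn²u·sn²v = 0.8411619016472498
sn(u+v) = (sn u·cn v·dn v + sn v·cn u·dn u)/D = -0.4274344389526526/0.8411619016472498 = -0.5081476444850944
cn(u+v) = (cn u·cn v − sn u·sn v·dn u·dn v)/D = 0.7244674907682529/0.8411619016472498 = 0.8612699759101382
dn(u+v) = (dn u·dn v − m·sn u·sn v·cn u·cn v)/D = 0.7382984615952754/0.8411619016472498 = 0.8777126735643441

sn(u+v)=-0.508148 cn(u+v)=0.861270 dn(u+v)=0.877713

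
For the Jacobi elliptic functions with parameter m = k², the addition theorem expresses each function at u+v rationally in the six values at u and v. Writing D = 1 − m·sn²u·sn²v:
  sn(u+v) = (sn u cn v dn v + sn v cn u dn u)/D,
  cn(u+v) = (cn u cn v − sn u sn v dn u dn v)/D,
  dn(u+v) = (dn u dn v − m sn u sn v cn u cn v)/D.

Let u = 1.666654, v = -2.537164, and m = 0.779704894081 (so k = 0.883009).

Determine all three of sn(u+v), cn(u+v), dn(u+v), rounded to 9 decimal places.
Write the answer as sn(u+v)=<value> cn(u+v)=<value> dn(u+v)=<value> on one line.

sn(u+v)=-0.715852559 cn(u+v)=0.698251469 dn(u+v)=0.774883356

sn u = 0.9646789586088216, cn u = 0.2634283713220721, dn u = 0.5238342700767712
sn v = -0.9881621935975313, cn v = -0.1534127737332035, dn v = 0.4885139037862891
m = k² = 0.779704894081
D = 1 − m·sn²u·sn²v = 0.2914796310421024
sn(u+v) = (sn u·cn v·dn v + sn v·cn u·dn u)/D = -0.2086564396746451/0.2914796310421024 = -0.7158525586458764
cn(u+v) = (cn u·cn v − sn u·sn v·dn u·dn v)/D = 0.2035260806254112/0.2914796310421024 = 0.6982514692287815
dn(u+v) = (dn u·dn v − m·sn u·sn v·cn u·cn v)/D = 0.2258627145667935/0.2914796310421024 = 0.7748833555171099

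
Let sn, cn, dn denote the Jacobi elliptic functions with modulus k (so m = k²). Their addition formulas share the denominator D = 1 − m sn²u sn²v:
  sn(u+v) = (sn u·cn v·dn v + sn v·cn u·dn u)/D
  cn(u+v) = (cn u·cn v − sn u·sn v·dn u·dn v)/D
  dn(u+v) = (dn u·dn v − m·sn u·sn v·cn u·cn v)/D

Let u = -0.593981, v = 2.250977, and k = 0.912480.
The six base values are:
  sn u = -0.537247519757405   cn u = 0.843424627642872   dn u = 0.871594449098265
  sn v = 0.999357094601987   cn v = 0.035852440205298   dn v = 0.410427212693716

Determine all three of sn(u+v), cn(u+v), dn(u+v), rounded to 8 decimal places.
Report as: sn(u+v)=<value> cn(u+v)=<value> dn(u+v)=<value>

m = k² = 0.8326197504
D = 1 − m·sn²u·sn²v = 0.759985794424265
sn(u+v) = (sn u·cn v·dn v + sn v·cn u·dn u)/D = 0.7267461093630926/0.759985794424265 = 0.9562627547711553
cn(u+v) = (cn u·cn v − sn u·sn v·dn u·dn v)/D = 0.2223027220982439/0.759985794424265 = 0.2925090491548616
dn(u+v) = (dn u·dn v − m·sn u·sn v·cn u·cn v)/D = 0.3712439055312096/0.759985794424265 = 0.4884879536629356

sn(u+v)=0.95626275 cn(u+v)=0.29250905 dn(u+v)=0.48848795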